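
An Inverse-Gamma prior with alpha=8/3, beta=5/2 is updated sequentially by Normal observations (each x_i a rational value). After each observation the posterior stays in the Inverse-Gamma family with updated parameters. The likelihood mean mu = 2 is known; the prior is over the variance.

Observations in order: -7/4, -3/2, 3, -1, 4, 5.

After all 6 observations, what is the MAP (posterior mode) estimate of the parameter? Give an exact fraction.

obs 1: x=-7/4 → posterior Inverse-Gamma(19/6, 305/32)
obs 2: x=-3/2 → posterior Inverse-Gamma(11/3, 501/32)
obs 3: x=3 → posterior Inverse-Gamma(25/6, 517/32)
obs 4: x=-1 → posterior Inverse-Gamma(14/3, 661/32)
obs 5: x=4 → posterior Inverse-Gamma(31/6, 725/32)
obs 6: x=5 → posterior Inverse-Gamma(17/3, 869/32)

2607/640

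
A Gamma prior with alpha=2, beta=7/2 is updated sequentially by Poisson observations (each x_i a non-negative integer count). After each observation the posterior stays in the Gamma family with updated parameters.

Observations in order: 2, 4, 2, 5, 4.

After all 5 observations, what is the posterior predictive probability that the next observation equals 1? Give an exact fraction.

478144871370302649694306/1978419655660313589123979

obs 1: x=2 → posterior Gamma(4, 9/2)
obs 2: x=4 → posterior Gamma(8, 11/2)
obs 3: x=2 → posterior Gamma(10, 13/2)
obs 4: x=5 → posterior Gamma(15, 15/2)
obs 5: x=4 → posterior Gamma(19, 17/2)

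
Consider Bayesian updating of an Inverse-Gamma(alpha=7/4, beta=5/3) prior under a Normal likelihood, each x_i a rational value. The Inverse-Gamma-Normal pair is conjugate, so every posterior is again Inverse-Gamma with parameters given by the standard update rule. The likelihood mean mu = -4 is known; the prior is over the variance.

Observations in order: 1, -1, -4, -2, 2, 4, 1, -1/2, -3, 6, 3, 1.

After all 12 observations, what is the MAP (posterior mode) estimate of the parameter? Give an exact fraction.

obs 1: x=1 → posterior Inverse-Gamma(9/4, 85/6)
obs 2: x=-1 → posterior Inverse-Gamma(11/4, 56/3)
obs 3: x=-4 → posterior Inverse-Gamma(13/4, 56/3)
obs 4: x=-2 → posterior Inverse-Gamma(15/4, 62/3)
obs 5: x=2 → posterior Inverse-Gamma(17/4, 116/3)
obs 6: x=4 → posterior Inverse-Gamma(19/4, 212/3)
obs 7: x=1 → posterior Inverse-Gamma(21/4, 499/6)
obs 8: x=-1/2 → posterior Inverse-Gamma(23/4, 2143/24)
obs 9: x=-3 → posterior Inverse-Gamma(25/4, 2155/24)
obs 10: x=6 → posterior Inverse-Gamma(27/4, 3355/24)
obs 11: x=3 → posterior Inverse-Gamma(29/4, 3943/24)
obs 12: x=1 → posterior Inverse-Gamma(31/4, 4243/24)

4243/210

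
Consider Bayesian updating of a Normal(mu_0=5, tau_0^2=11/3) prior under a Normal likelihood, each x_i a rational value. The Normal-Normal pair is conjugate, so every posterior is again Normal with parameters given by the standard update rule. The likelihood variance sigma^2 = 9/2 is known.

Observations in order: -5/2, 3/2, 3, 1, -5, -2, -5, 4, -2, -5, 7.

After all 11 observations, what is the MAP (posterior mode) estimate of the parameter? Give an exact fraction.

obs 1: x=-5/2 → posterior Normal(80/49, 99/49)
obs 2: x=3/2 → posterior Normal(113/71, 99/71)
obs 3: x=3 → posterior Normal(179/93, 33/31)
obs 4: x=1 → posterior Normal(201/115, 99/115)
obs 5: x=-5 → posterior Normal(91/137, 99/137)
obs 6: x=-2 → posterior Normal(47/159, 33/53)
obs 7: x=-5 → posterior Normal(-63/181, 99/181)
obs 8: x=4 → posterior Normal(25/203, 99/203)
obs 9: x=-2 → posterior Normal(-19/225, 11/25)
obs 10: x=-5 → posterior Normal(-129/247, 99/247)
obs 11: x=7 → posterior Normal(25/269, 99/269)

25/269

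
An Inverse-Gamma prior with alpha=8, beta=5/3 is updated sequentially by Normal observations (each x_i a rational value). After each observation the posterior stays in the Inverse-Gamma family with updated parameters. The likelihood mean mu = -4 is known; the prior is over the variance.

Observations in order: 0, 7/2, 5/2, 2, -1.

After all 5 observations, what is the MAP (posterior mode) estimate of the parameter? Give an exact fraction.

obs 1: x=0 → posterior Inverse-Gamma(17/2, 29/3)
obs 2: x=7/2 → posterior Inverse-Gamma(9, 907/24)
obs 3: x=5/2 → posterior Inverse-Gamma(19/2, 707/12)
obs 4: x=2 → posterior Inverse-Gamma(10, 923/12)
obs 5: x=-1 → posterior Inverse-Gamma(21/2, 977/12)

977/138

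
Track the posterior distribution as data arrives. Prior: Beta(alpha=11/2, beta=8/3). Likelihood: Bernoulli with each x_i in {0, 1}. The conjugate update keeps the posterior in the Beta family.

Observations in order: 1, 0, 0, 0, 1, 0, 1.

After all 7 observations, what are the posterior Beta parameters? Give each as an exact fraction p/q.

alpha=17/2, beta=20/3

obs 1: x=1 → posterior Beta(13/2, 8/3)
obs 2: x=0 → posterior Beta(13/2, 11/3)
obs 3: x=0 → posterior Beta(13/2, 14/3)
obs 4: x=0 → posterior Beta(13/2, 17/3)
obs 5: x=1 → posterior Beta(15/2, 17/3)
obs 6: x=0 → posterior Beta(15/2, 20/3)
obs 7: x=1 → posterior Beta(17/2, 20/3)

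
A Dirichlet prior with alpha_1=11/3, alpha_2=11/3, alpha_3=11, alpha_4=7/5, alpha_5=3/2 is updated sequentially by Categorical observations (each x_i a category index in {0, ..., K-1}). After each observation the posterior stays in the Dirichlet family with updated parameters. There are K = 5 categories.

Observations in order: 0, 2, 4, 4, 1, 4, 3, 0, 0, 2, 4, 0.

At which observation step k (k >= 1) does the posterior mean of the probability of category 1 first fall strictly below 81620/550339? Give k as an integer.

k = 4

obs 1: x=0 → posterior Dirichlet(14/3, 11/3, 11, 7/5, 3/2)
obs 2: x=2 → posterior Dirichlet(14/3, 11/3, 12, 7/5, 3/2)
obs 3: x=4 → posterior Dirichlet(14/3, 11/3, 12, 7/5, 5/2)
obs 4: x=4 → posterior Dirichlet(14/3, 11/3, 12, 7/5, 7/2)
obs 5: x=1 → posterior Dirichlet(14/3, 14/3, 12, 7/5, 7/2)
obs 6: x=4 → posterior Dirichlet(14/3, 14/3, 12, 7/5, 9/2)
obs 7: x=3 → posterior Dirichlet(14/3, 14/3, 12, 12/5, 9/2)
obs 8: x=0 → posterior Dirichlet(17/3, 14/3, 12, 12/5, 9/2)
obs 9: x=0 → posterior Dirichlet(20/3, 14/3, 12, 12/5, 9/2)
obs 10: x=2 → posterior Dirichlet(20/3, 14/3, 13, 12/5, 9/2)
obs 11: x=4 → posterior Dirichlet(20/3, 14/3, 13, 12/5, 11/2)
obs 12: x=0 → posterior Dirichlet(23/3, 14/3, 13, 12/5, 11/2)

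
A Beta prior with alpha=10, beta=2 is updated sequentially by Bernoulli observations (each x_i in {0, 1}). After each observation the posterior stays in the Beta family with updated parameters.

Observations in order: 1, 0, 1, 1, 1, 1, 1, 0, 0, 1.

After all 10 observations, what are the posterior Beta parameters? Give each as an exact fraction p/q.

obs 1: x=1 → posterior Beta(11, 2)
obs 2: x=0 → posterior Beta(11, 3)
obs 3: x=1 → posterior Beta(12, 3)
obs 4: x=1 → posterior Beta(13, 3)
obs 5: x=1 → posterior Beta(14, 3)
obs 6: x=1 → posterior Beta(15, 3)
obs 7: x=1 → posterior Beta(16, 3)
obs 8: x=0 → posterior Beta(16, 4)
obs 9: x=0 → posterior Beta(16, 5)
obs 10: x=1 → posterior Beta(17, 5)

alpha=17, beta=5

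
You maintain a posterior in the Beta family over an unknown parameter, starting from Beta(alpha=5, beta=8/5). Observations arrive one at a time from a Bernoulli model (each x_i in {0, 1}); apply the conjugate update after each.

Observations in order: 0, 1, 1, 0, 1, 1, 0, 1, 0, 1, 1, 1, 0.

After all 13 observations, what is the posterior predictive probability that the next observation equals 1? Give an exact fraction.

obs 1: x=0 → posterior Beta(5, 13/5)
obs 2: x=1 → posterior Beta(6, 13/5)
obs 3: x=1 → posterior Beta(7, 13/5)
obs 4: x=0 → posterior Beta(7, 18/5)
obs 5: x=1 → posterior Beta(8, 18/5)
obs 6: x=1 → posterior Beta(9, 18/5)
obs 7: x=0 → posterior Beta(9, 23/5)
obs 8: x=1 → posterior Beta(10, 23/5)
obs 9: x=0 → posterior Beta(10, 28/5)
obs 10: x=1 → posterior Beta(11, 28/5)
obs 11: x=1 → posterior Beta(12, 28/5)
obs 12: x=1 → posterior Beta(13, 28/5)
obs 13: x=0 → posterior Beta(13, 33/5)

65/98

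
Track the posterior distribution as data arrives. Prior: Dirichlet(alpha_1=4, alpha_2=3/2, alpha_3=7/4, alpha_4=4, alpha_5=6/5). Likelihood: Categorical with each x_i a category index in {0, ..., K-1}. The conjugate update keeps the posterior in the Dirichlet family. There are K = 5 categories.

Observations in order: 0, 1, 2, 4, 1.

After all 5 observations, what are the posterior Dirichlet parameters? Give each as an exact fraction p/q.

obs 1: x=0 → posterior Dirichlet(5, 3/2, 7/4, 4, 6/5)
obs 2: x=1 → posterior Dirichlet(5, 5/2, 7/4, 4, 6/5)
obs 3: x=2 → posterior Dirichlet(5, 5/2, 11/4, 4, 6/5)
obs 4: x=4 → posterior Dirichlet(5, 5/2, 11/4, 4, 11/5)
obs 5: x=1 → posterior Dirichlet(5, 7/2, 11/4, 4, 11/5)

alpha_1=5, alpha_2=7/2, alpha_3=11/4, alpha_4=4, alpha_5=11/5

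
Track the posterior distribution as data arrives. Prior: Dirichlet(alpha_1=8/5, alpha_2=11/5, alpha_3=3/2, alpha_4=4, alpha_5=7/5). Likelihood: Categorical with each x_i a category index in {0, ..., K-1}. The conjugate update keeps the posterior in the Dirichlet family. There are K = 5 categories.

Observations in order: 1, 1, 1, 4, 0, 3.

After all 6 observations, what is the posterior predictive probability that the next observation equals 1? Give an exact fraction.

obs 1: x=1 → posterior Dirichlet(8/5, 16/5, 3/2, 4, 7/5)
obs 2: x=1 → posterior Dirichlet(8/5, 21/5, 3/2, 4, 7/5)
obs 3: x=1 → posterior Dirichlet(8/5, 26/5, 3/2, 4, 7/5)
obs 4: x=4 → posterior Dirichlet(8/5, 26/5, 3/2, 4, 12/5)
obs 5: x=0 → posterior Dirichlet(13/5, 26/5, 3/2, 4, 12/5)
obs 6: x=3 → posterior Dirichlet(13/5, 26/5, 3/2, 5, 12/5)

52/167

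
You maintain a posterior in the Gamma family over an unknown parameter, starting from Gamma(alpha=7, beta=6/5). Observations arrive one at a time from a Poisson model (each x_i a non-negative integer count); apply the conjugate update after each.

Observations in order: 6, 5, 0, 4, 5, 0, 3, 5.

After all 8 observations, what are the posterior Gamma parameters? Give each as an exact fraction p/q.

alpha=35, beta=46/5

obs 1: x=6 → posterior Gamma(13, 11/5)
obs 2: x=5 → posterior Gamma(18, 16/5)
obs 3: x=0 → posterior Gamma(18, 21/5)
obs 4: x=4 → posterior Gamma(22, 26/5)
obs 5: x=5 → posterior Gamma(27, 31/5)
obs 6: x=0 → posterior Gamma(27, 36/5)
obs 7: x=3 → posterior Gamma(30, 41/5)
obs 8: x=5 → posterior Gamma(35, 46/5)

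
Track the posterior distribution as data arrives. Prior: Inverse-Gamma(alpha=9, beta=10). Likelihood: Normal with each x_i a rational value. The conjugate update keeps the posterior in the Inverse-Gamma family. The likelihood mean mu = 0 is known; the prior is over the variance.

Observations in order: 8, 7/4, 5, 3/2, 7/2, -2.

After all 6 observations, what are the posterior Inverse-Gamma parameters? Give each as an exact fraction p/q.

alpha=12, beta=2089/32

obs 1: x=8 → posterior Inverse-Gamma(19/2, 42)
obs 2: x=7/4 → posterior Inverse-Gamma(10, 1393/32)
obs 3: x=5 → posterior Inverse-Gamma(21/2, 1793/32)
obs 4: x=3/2 → posterior Inverse-Gamma(11, 1829/32)
obs 5: x=7/2 → posterior Inverse-Gamma(23/2, 2025/32)
obs 6: x=-2 → posterior Inverse-Gamma(12, 2089/32)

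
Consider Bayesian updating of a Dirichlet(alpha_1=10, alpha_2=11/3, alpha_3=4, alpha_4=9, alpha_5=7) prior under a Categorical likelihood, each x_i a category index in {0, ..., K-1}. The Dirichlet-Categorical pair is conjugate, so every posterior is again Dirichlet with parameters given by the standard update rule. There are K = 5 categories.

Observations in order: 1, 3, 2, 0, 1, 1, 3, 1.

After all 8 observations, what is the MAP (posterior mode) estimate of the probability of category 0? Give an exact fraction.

3/11

obs 1: x=1 → posterior Dirichlet(10, 14/3, 4, 9, 7)
obs 2: x=3 → posterior Dirichlet(10, 14/3, 4, 10, 7)
obs 3: x=2 → posterior Dirichlet(10, 14/3, 5, 10, 7)
obs 4: x=0 → posterior Dirichlet(11, 14/3, 5, 10, 7)
obs 5: x=1 → posterior Dirichlet(11, 17/3, 5, 10, 7)
obs 6: x=1 → posterior Dirichlet(11, 20/3, 5, 10, 7)
obs 7: x=3 → posterior Dirichlet(11, 20/3, 5, 11, 7)
obs 8: x=1 → posterior Dirichlet(11, 23/3, 5, 11, 7)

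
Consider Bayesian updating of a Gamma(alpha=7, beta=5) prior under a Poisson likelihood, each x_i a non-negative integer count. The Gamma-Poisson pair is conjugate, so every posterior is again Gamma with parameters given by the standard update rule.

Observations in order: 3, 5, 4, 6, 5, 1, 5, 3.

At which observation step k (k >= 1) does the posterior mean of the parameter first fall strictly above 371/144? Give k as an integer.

k = 4

obs 1: x=3 → posterior Gamma(10, 6)
obs 2: x=5 → posterior Gamma(15, 7)
obs 3: x=4 → posterior Gamma(19, 8)
obs 4: x=6 → posterior Gamma(25, 9)
obs 5: x=5 → posterior Gamma(30, 10)
obs 6: x=1 → posterior Gamma(31, 11)
obs 7: x=5 → posterior Gamma(36, 12)
obs 8: x=3 → posterior Gamma(39, 13)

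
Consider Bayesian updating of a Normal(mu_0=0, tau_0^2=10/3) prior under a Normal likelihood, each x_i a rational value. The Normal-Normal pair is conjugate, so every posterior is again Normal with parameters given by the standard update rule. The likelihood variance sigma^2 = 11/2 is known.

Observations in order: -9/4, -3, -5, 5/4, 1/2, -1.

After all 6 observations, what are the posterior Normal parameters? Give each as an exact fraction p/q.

obs 1: x=-9/4 → posterior Normal(-45/53, 110/53)
obs 2: x=-3 → posterior Normal(-105/73, 110/73)
obs 3: x=-5 → posterior Normal(-205/93, 110/93)
obs 4: x=5/4 → posterior Normal(-180/113, 110/113)
obs 5: x=1/2 → posterior Normal(-170/133, 110/133)
obs 6: x=-1 → posterior Normal(-190/153, 110/153)

mu_0=-190/153, tau_0^2=110/153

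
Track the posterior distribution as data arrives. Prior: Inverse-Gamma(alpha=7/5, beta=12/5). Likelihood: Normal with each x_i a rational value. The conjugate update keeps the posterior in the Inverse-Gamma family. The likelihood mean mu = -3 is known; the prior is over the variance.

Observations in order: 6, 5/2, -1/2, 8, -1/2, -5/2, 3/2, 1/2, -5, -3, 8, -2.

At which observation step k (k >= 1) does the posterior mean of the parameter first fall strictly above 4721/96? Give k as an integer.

obs 1: x=6 → posterior Inverse-Gamma(19/10, 429/10)
obs 2: x=5/2 → posterior Inverse-Gamma(12/5, 2321/40)
obs 3: x=-1/2 → posterior Inverse-Gamma(29/10, 1223/20)
obs 4: x=8 → posterior Inverse-Gamma(17/5, 2433/20)
obs 5: x=-1/2 → posterior Inverse-Gamma(39/10, 4991/40)
obs 6: x=-5/2 → posterior Inverse-Gamma(22/5, 1249/10)
obs 7: x=3/2 → posterior Inverse-Gamma(49/10, 5401/40)
obs 8: x=1/2 → posterior Inverse-Gamma(27/5, 2823/20)
obs 9: x=-5 → posterior Inverse-Gamma(59/10, 2863/20)
obs 10: x=-3 → posterior Inverse-Gamma(32/5, 2863/20)
obs 11: x=8 → posterior Inverse-Gamma(69/10, 4073/20)
obs 12: x=-2 → posterior Inverse-Gamma(37/5, 4083/20)

k = 4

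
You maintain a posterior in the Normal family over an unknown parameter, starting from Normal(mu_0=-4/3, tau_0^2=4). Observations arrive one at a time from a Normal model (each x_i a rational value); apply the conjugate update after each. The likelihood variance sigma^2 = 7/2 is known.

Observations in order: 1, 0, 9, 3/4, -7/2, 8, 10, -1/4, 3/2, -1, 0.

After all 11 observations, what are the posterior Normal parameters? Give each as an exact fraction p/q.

mu_0=584/285, tau_0^2=28/95

obs 1: x=1 → posterior Normal(-4/45, 28/15)
obs 2: x=0 → posterior Normal(-4/69, 28/23)
obs 3: x=9 → posterior Normal(212/93, 28/31)
obs 4: x=3/4 → posterior Normal(230/117, 28/39)
obs 5: x=-7/2 → posterior Normal(146/141, 28/47)
obs 6: x=8 → posterior Normal(338/165, 28/55)
obs 7: x=10 → posterior Normal(578/189, 4/9)
obs 8: x=-1/4 → posterior Normal(572/213, 28/71)
obs 9: x=3/2 → posterior Normal(608/237, 28/79)
obs 10: x=-1 → posterior Normal(584/261, 28/87)
obs 11: x=0 → posterior Normal(584/285, 28/95)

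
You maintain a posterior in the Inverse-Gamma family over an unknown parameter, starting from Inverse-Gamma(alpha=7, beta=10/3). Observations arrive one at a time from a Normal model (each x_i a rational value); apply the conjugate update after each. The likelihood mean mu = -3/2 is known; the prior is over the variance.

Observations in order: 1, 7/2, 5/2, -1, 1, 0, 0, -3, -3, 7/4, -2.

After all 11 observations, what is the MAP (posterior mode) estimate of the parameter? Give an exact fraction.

3851/1296

obs 1: x=1 → posterior Inverse-Gamma(15/2, 155/24)
obs 2: x=7/2 → posterior Inverse-Gamma(8, 455/24)
obs 3: x=5/2 → posterior Inverse-Gamma(17/2, 647/24)
obs 4: x=-1 → posterior Inverse-Gamma(9, 325/12)
obs 5: x=1 → posterior Inverse-Gamma(19/2, 725/24)
obs 6: x=0 → posterior Inverse-Gamma(10, 94/3)
obs 7: x=0 → posterior Inverse-Gamma(21/2, 779/24)
obs 8: x=-3 → posterior Inverse-Gamma(11, 403/12)
obs 9: x=-3 → posterior Inverse-Gamma(23/2, 833/24)
obs 10: x=7/4 → posterior Inverse-Gamma(12, 3839/96)
obs 11: x=-2 → posterior Inverse-Gamma(25/2, 3851/96)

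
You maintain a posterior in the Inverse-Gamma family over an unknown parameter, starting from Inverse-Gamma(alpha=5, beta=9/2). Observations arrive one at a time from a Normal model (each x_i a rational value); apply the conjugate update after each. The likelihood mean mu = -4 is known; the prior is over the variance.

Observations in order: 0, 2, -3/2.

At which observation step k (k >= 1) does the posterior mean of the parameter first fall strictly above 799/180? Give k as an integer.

k = 2

obs 1: x=0 → posterior Inverse-Gamma(11/2, 25/2)
obs 2: x=2 → posterior Inverse-Gamma(6, 61/2)
obs 3: x=-3/2 → posterior Inverse-Gamma(13/2, 269/8)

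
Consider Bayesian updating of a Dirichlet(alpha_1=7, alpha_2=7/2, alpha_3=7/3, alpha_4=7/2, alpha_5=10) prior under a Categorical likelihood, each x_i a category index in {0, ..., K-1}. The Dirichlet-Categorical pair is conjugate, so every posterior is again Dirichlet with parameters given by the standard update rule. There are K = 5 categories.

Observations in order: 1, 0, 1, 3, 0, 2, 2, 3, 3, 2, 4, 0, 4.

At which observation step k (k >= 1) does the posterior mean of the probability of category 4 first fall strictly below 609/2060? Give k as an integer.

obs 1: x=1 → posterior Dirichlet(7, 9/2, 7/3, 7/2, 10)
obs 2: x=0 → posterior Dirichlet(8, 9/2, 7/3, 7/2, 10)
obs 3: x=1 → posterior Dirichlet(8, 11/2, 7/3, 7/2, 10)
obs 4: x=3 → posterior Dirichlet(8, 11/2, 7/3, 9/2, 10)
obs 5: x=0 → posterior Dirichlet(9, 11/2, 7/3, 9/2, 10)
obs 6: x=2 → posterior Dirichlet(9, 11/2, 10/3, 9/2, 10)
obs 7: x=2 → posterior Dirichlet(9, 11/2, 13/3, 9/2, 10)
obs 8: x=3 → posterior Dirichlet(9, 11/2, 13/3, 11/2, 10)
obs 9: x=3 → posterior Dirichlet(9, 11/2, 13/3, 13/2, 10)
obs 10: x=2 → posterior Dirichlet(9, 11/2, 16/3, 13/2, 10)
obs 11: x=4 → posterior Dirichlet(9, 11/2, 16/3, 13/2, 11)
obs 12: x=0 → posterior Dirichlet(10, 11/2, 16/3, 13/2, 11)
obs 13: x=4 → posterior Dirichlet(10, 11/2, 16/3, 13/2, 12)

k = 8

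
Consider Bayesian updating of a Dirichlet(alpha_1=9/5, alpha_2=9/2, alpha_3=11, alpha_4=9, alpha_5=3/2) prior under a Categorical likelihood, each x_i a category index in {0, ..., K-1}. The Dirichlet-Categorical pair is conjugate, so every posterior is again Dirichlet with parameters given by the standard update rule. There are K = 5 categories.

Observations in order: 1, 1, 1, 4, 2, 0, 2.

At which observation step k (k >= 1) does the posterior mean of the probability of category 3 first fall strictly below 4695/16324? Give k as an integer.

obs 1: x=1 → posterior Dirichlet(9/5, 11/2, 11, 9, 3/2)
obs 2: x=1 → posterior Dirichlet(9/5, 13/2, 11, 9, 3/2)
obs 3: x=1 → posterior Dirichlet(9/5, 15/2, 11, 9, 3/2)
obs 4: x=4 → posterior Dirichlet(9/5, 15/2, 11, 9, 5/2)
obs 5: x=2 → posterior Dirichlet(9/5, 15/2, 12, 9, 5/2)
obs 6: x=0 → posterior Dirichlet(14/5, 15/2, 12, 9, 5/2)
obs 7: x=2 → posterior Dirichlet(14/5, 15/2, 13, 9, 5/2)

k = 4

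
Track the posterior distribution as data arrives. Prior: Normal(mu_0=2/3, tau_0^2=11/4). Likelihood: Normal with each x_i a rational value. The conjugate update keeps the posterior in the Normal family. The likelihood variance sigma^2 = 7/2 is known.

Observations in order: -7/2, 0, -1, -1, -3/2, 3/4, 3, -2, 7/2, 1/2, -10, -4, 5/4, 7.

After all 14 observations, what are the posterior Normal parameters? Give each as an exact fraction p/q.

mu_0=-29/72, tau_0^2=11/48

obs 1: x=-7/2 → posterior Normal(-7/6, 77/50)
obs 2: x=0 → posterior Normal(-175/216, 77/72)
obs 3: x=-1 → posterior Normal(-241/282, 77/94)
obs 4: x=-1 → posterior Normal(-307/348, 77/116)
obs 5: x=-3/2 → posterior Normal(-203/207, 77/138)
obs 6: x=3/4 → posterior Normal(-713/960, 77/160)
obs 7: x=3 → posterior Normal(-317/1092, 11/26)
obs 8: x=-2 → posterior Normal(-581/1224, 77/204)
obs 9: x=7/2 → posterior Normal(-119/1356, 77/226)
obs 10: x=1/2 → posterior Normal(-53/1488, 77/248)
obs 11: x=-10 → posterior Normal(-1373/1620, 77/270)
obs 12: x=-4 → posterior Normal(-1901/1752, 77/292)
obs 13: x=5/4 → posterior Normal(-434/471, 77/314)
obs 14: x=7 → posterior Normal(-29/72, 11/48)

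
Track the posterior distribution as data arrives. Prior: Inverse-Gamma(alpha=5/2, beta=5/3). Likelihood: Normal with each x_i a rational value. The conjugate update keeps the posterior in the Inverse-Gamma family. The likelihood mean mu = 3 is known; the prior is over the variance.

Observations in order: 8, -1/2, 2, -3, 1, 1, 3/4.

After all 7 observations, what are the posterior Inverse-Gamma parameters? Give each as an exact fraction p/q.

alpha=6, beta=4351/96

obs 1: x=8 → posterior Inverse-Gamma(3, 85/6)
obs 2: x=-1/2 → posterior Inverse-Gamma(7/2, 487/24)
obs 3: x=2 → posterior Inverse-Gamma(4, 499/24)
obs 4: x=-3 → posterior Inverse-Gamma(9/2, 931/24)
obs 5: x=1 → posterior Inverse-Gamma(5, 979/24)
obs 6: x=1 → posterior Inverse-Gamma(11/2, 1027/24)
obs 7: x=3/4 → posterior Inverse-Gamma(6, 4351/96)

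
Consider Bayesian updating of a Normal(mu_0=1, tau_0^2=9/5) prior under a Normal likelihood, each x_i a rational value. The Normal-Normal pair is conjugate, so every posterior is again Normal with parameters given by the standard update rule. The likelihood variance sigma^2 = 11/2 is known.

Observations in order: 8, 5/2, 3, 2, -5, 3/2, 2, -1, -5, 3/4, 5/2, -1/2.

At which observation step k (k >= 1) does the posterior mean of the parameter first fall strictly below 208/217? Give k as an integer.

obs 1: x=8 → posterior Normal(199/73, 99/73)
obs 2: x=5/2 → posterior Normal(244/91, 99/91)
obs 3: x=3 → posterior Normal(298/109, 99/109)
obs 4: x=2 → posterior Normal(334/127, 99/127)
obs 5: x=-5 → posterior Normal(244/145, 99/145)
obs 6: x=3/2 → posterior Normal(271/163, 99/163)
obs 7: x=2 → posterior Normal(307/181, 99/181)
obs 8: x=-1 → posterior Normal(289/199, 99/199)
obs 9: x=-5 → posterior Normal(199/217, 99/217)
obs 10: x=3/4 → posterior Normal(85/94, 99/235)
obs 11: x=5/2 → posterior Normal(515/506, 9/23)
obs 12: x=-1/2 → posterior Normal(497/542, 99/271)

k = 9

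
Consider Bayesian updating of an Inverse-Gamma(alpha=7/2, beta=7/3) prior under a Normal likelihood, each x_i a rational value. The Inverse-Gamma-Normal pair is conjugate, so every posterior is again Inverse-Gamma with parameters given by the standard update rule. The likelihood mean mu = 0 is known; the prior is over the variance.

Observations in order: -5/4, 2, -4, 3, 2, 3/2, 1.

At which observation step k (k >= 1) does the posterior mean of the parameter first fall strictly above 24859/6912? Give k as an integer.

obs 1: x=-5/4 → posterior Inverse-Gamma(4, 299/96)
obs 2: x=2 → posterior Inverse-Gamma(9/2, 491/96)
obs 3: x=-4 → posterior Inverse-Gamma(5, 1259/96)
obs 4: x=3 → posterior Inverse-Gamma(11/2, 1691/96)
obs 5: x=2 → posterior Inverse-Gamma(6, 1883/96)
obs 6: x=3/2 → posterior Inverse-Gamma(13/2, 1991/96)
obs 7: x=1 → posterior Inverse-Gamma(7, 2039/96)

k = 4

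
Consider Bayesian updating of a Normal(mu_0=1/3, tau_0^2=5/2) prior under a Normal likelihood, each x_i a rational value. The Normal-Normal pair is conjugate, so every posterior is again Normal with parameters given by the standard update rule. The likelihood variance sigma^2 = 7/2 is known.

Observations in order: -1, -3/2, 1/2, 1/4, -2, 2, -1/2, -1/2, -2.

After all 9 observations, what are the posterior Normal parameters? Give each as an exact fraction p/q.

mu_0=-257/624, tau_0^2=35/104

obs 1: x=-1 → posterior Normal(-2/9, 35/24)
obs 2: x=-3/2 → posterior Normal(-61/102, 35/34)
obs 3: x=1/2 → posterior Normal(-23/66, 35/44)
obs 4: x=1/4 → posterior Normal(-77/324, 35/54)
obs 5: x=-2 → posterior Normal(-197/384, 35/64)
obs 6: x=2 → posterior Normal(-77/444, 35/74)
obs 7: x=-1/2 → posterior Normal(-107/504, 5/12)
obs 8: x=-1/2 → posterior Normal(-137/564, 35/94)
obs 9: x=-2 → posterior Normal(-257/624, 35/104)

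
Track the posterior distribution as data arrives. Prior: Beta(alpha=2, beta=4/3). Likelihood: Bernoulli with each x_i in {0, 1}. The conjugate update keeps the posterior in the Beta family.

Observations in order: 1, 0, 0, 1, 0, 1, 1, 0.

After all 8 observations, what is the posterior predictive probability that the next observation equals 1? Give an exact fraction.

9/17

obs 1: x=1 → posterior Beta(3, 4/3)
obs 2: x=0 → posterior Beta(3, 7/3)
obs 3: x=0 → posterior Beta(3, 10/3)
obs 4: x=1 → posterior Beta(4, 10/3)
obs 5: x=0 → posterior Beta(4, 13/3)
obs 6: x=1 → posterior Beta(5, 13/3)
obs 7: x=1 → posterior Beta(6, 13/3)
obs 8: x=0 → posterior Beta(6, 16/3)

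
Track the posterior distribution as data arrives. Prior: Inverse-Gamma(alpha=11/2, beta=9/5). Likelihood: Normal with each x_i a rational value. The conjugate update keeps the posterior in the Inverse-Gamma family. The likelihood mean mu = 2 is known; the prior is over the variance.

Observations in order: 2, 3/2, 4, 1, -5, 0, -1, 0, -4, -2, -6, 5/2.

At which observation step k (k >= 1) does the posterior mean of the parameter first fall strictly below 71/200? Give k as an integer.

k = 2

obs 1: x=2 → posterior Inverse-Gamma(6, 9/5)
obs 2: x=3/2 → posterior Inverse-Gamma(13/2, 77/40)
obs 3: x=4 → posterior Inverse-Gamma(7, 157/40)
obs 4: x=1 → posterior Inverse-Gamma(15/2, 177/40)
obs 5: x=-5 → posterior Inverse-Gamma(8, 1157/40)
obs 6: x=0 → posterior Inverse-Gamma(17/2, 1237/40)
obs 7: x=-1 → posterior Inverse-Gamma(9, 1417/40)
obs 8: x=0 → posterior Inverse-Gamma(19/2, 1497/40)
obs 9: x=-4 → posterior Inverse-Gamma(10, 2217/40)
obs 10: x=-2 → posterior Inverse-Gamma(21/2, 2537/40)
obs 11: x=-6 → posterior Inverse-Gamma(11, 3817/40)
obs 12: x=5/2 → posterior Inverse-Gamma(23/2, 1911/20)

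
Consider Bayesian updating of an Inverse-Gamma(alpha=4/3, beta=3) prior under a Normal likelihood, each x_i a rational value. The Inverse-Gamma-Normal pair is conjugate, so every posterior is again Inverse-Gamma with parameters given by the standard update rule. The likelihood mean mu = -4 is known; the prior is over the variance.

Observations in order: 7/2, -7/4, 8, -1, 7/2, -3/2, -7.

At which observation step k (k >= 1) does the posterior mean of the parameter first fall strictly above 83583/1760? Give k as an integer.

obs 1: x=7/2 → posterior Inverse-Gamma(11/6, 249/8)
obs 2: x=-7/4 → posterior Inverse-Gamma(7/3, 1077/32)
obs 3: x=8 → posterior Inverse-Gamma(17/6, 3381/32)
obs 4: x=-1 → posterior Inverse-Gamma(10/3, 3525/32)
obs 5: x=7/2 → posterior Inverse-Gamma(23/6, 4425/32)
obs 6: x=-3/2 → posterior Inverse-Gamma(13/3, 4525/32)
obs 7: x=-7 → posterior Inverse-Gamma(29/6, 4669/32)

k = 3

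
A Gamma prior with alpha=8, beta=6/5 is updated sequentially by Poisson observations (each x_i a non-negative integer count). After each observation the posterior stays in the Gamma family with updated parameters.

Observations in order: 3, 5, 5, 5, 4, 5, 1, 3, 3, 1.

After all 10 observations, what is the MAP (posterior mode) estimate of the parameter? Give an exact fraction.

obs 1: x=3 → posterior Gamma(11, 11/5)
obs 2: x=5 → posterior Gamma(16, 16/5)
obs 3: x=5 → posterior Gamma(21, 21/5)
obs 4: x=5 → posterior Gamma(26, 26/5)
obs 5: x=4 → posterior Gamma(30, 31/5)
obs 6: x=5 → posterior Gamma(35, 36/5)
obs 7: x=1 → posterior Gamma(36, 41/5)
obs 8: x=3 → posterior Gamma(39, 46/5)
obs 9: x=3 → posterior Gamma(42, 51/5)
obs 10: x=1 → posterior Gamma(43, 56/5)

15/4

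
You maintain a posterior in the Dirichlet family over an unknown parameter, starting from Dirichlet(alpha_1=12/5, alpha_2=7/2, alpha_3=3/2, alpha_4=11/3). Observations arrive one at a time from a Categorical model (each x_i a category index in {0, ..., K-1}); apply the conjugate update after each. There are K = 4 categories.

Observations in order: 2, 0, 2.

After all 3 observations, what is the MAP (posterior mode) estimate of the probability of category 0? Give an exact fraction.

obs 1: x=2 → posterior Dirichlet(12/5, 7/2, 5/2, 11/3)
obs 2: x=0 → posterior Dirichlet(17/5, 7/2, 5/2, 11/3)
obs 3: x=2 → posterior Dirichlet(17/5, 7/2, 7/2, 11/3)

36/151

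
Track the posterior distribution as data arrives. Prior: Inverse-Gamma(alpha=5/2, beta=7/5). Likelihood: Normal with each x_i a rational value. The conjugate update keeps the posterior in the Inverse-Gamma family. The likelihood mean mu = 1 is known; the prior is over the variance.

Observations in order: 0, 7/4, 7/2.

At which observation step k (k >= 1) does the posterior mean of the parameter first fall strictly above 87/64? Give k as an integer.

obs 1: x=0 → posterior Inverse-Gamma(3, 19/10)
obs 2: x=7/4 → posterior Inverse-Gamma(7/2, 349/160)
obs 3: x=7/2 → posterior Inverse-Gamma(4, 849/160)

k = 3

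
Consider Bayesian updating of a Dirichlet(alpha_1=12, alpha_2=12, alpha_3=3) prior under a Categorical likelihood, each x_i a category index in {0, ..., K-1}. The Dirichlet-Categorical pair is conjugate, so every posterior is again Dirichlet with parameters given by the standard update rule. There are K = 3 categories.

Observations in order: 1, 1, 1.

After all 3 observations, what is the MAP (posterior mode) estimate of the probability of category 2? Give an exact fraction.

obs 1: x=1 → posterior Dirichlet(12, 13, 3)
obs 2: x=1 → posterior Dirichlet(12, 14, 3)
obs 3: x=1 → posterior Dirichlet(12, 15, 3)

2/27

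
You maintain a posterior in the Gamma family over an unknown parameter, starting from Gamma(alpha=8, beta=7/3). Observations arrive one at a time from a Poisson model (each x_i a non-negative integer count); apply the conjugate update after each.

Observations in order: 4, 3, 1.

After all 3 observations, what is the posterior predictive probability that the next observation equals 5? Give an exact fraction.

obs 1: x=4 → posterior Gamma(12, 10/3)
obs 2: x=3 → posterior Gamma(15, 13/3)
obs 3: x=1 → posterior Gamma(16, 16/3)

3657767988887719570833408/37589973457545958193355601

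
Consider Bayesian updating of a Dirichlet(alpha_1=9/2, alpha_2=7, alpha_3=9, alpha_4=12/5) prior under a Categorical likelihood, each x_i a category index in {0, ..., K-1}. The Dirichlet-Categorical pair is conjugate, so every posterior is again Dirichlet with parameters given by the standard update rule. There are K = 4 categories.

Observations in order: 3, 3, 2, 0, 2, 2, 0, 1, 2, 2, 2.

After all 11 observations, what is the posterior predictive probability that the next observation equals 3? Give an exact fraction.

obs 1: x=3 → posterior Dirichlet(9/2, 7, 9, 17/5)
obs 2: x=3 → posterior Dirichlet(9/2, 7, 9, 22/5)
obs 3: x=2 → posterior Dirichlet(9/2, 7, 10, 22/5)
obs 4: x=0 → posterior Dirichlet(11/2, 7, 10, 22/5)
obs 5: x=2 → posterior Dirichlet(11/2, 7, 11, 22/5)
obs 6: x=2 → posterior Dirichlet(11/2, 7, 12, 22/5)
obs 7: x=0 → posterior Dirichlet(13/2, 7, 12, 22/5)
obs 8: x=1 → posterior Dirichlet(13/2, 8, 12, 22/5)
obs 9: x=2 → posterior Dirichlet(13/2, 8, 13, 22/5)
obs 10: x=2 → posterior Dirichlet(13/2, 8, 14, 22/5)
obs 11: x=2 → posterior Dirichlet(13/2, 8, 15, 22/5)

44/339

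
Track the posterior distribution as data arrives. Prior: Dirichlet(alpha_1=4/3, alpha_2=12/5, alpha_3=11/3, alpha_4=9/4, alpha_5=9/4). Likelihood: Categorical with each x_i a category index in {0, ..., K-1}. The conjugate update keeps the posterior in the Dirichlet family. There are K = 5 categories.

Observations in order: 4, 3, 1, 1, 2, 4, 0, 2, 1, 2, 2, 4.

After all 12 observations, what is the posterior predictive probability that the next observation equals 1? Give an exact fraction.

54/239

obs 1: x=4 → posterior Dirichlet(4/3, 12/5, 11/3, 9/4, 13/4)
obs 2: x=3 → posterior Dirichlet(4/3, 12/5, 11/3, 13/4, 13/4)
obs 3: x=1 → posterior Dirichlet(4/3, 17/5, 11/3, 13/4, 13/4)
obs 4: x=1 → posterior Dirichlet(4/3, 22/5, 11/3, 13/4, 13/4)
obs 5: x=2 → posterior Dirichlet(4/3, 22/5, 14/3, 13/4, 13/4)
obs 6: x=4 → posterior Dirichlet(4/3, 22/5, 14/3, 13/4, 17/4)
obs 7: x=0 → posterior Dirichlet(7/3, 22/5, 14/3, 13/4, 17/4)
obs 8: x=2 → posterior Dirichlet(7/3, 22/5, 17/3, 13/4, 17/4)
obs 9: x=1 → posterior Dirichlet(7/3, 27/5, 17/3, 13/4, 17/4)
obs 10: x=2 → posterior Dirichlet(7/3, 27/5, 20/3, 13/4, 17/4)
obs 11: x=2 → posterior Dirichlet(7/3, 27/5, 23/3, 13/4, 17/4)
obs 12: x=4 → posterior Dirichlet(7/3, 27/5, 23/3, 13/4, 21/4)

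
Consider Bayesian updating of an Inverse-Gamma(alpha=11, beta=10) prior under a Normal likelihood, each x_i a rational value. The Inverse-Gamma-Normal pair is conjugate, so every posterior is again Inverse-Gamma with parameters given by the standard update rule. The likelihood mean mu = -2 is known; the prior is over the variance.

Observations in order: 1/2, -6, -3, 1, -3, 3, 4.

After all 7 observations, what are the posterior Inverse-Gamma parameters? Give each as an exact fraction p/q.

alpha=29/2, beta=457/8

obs 1: x=1/2 → posterior Inverse-Gamma(23/2, 105/8)
obs 2: x=-6 → posterior Inverse-Gamma(12, 169/8)
obs 3: x=-3 → posterior Inverse-Gamma(25/2, 173/8)
obs 4: x=1 → posterior Inverse-Gamma(13, 209/8)
obs 5: x=-3 → posterior Inverse-Gamma(27/2, 213/8)
obs 6: x=3 → posterior Inverse-Gamma(14, 313/8)
obs 7: x=4 → posterior Inverse-Gamma(29/2, 457/8)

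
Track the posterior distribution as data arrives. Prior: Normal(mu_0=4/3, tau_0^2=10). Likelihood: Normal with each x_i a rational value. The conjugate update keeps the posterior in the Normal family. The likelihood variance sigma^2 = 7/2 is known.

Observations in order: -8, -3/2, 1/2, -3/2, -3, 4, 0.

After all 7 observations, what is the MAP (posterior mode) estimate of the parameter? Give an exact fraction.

-542/441

obs 1: x=-8 → posterior Normal(-452/81, 70/27)
obs 2: x=-3/2 → posterior Normal(-542/141, 70/47)
obs 3: x=1/2 → posterior Normal(-512/201, 70/67)
obs 4: x=-3/2 → posterior Normal(-602/261, 70/87)
obs 5: x=-3 → posterior Normal(-782/321, 70/107)
obs 6: x=4 → posterior Normal(-542/381, 70/127)
obs 7: x=0 → posterior Normal(-542/441, 10/21)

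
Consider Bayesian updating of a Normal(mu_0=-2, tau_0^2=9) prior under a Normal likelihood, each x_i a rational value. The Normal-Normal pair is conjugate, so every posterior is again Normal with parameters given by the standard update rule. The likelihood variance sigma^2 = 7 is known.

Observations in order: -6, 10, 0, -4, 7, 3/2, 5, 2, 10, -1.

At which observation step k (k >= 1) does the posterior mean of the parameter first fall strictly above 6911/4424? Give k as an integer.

k = 8

obs 1: x=-6 → posterior Normal(-17/4, 63/16)
obs 2: x=10 → posterior Normal(22/25, 63/25)
obs 3: x=0 → posterior Normal(11/17, 63/34)
obs 4: x=-4 → posterior Normal(-14/43, 63/43)
obs 5: x=7 → posterior Normal(49/52, 63/52)
obs 6: x=3/2 → posterior Normal(125/122, 63/61)
obs 7: x=5 → posterior Normal(43/28, 9/10)
obs 8: x=2 → posterior Normal(251/158, 63/79)
obs 9: x=10 → posterior Normal(431/176, 63/88)
obs 10: x=-1 → posterior Normal(413/194, 63/97)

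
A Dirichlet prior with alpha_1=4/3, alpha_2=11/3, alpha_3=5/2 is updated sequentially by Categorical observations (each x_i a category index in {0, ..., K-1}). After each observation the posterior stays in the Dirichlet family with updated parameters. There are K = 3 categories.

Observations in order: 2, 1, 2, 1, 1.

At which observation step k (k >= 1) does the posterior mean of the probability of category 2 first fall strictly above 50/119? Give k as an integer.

obs 1: x=2 → posterior Dirichlet(4/3, 11/3, 7/2)
obs 2: x=1 → posterior Dirichlet(4/3, 14/3, 7/2)
obs 3: x=2 → posterior Dirichlet(4/3, 14/3, 9/2)
obs 4: x=1 → posterior Dirichlet(4/3, 17/3, 9/2)
obs 5: x=1 → posterior Dirichlet(4/3, 20/3, 9/2)

k = 3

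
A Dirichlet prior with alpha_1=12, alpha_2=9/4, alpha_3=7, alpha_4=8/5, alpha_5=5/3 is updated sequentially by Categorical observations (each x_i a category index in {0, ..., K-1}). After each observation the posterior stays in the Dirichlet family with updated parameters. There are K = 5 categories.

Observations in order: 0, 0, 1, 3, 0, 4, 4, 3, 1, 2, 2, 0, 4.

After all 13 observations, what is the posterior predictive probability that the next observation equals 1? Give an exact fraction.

obs 1: x=0 → posterior Dirichlet(13, 9/4, 7, 8/5, 5/3)
obs 2: x=0 → posterior Dirichlet(14, 9/4, 7, 8/5, 5/3)
obs 3: x=1 → posterior Dirichlet(14, 13/4, 7, 8/5, 5/3)
obs 4: x=3 → posterior Dirichlet(14, 13/4, 7, 13/5, 5/3)
obs 5: x=0 → posterior Dirichlet(15, 13/4, 7, 13/5, 5/3)
obs 6: x=4 → posterior Dirichlet(15, 13/4, 7, 13/5, 8/3)
obs 7: x=4 → posterior Dirichlet(15, 13/4, 7, 13/5, 11/3)
obs 8: x=3 → posterior Dirichlet(15, 13/4, 7, 18/5, 11/3)
obs 9: x=1 → posterior Dirichlet(15, 17/4, 7, 18/5, 11/3)
obs 10: x=2 → posterior Dirichlet(15, 17/4, 8, 18/5, 11/3)
obs 11: x=2 → posterior Dirichlet(15, 17/4, 9, 18/5, 11/3)
obs 12: x=0 → posterior Dirichlet(16, 17/4, 9, 18/5, 11/3)
obs 13: x=4 → posterior Dirichlet(16, 17/4, 9, 18/5, 14/3)

255/2251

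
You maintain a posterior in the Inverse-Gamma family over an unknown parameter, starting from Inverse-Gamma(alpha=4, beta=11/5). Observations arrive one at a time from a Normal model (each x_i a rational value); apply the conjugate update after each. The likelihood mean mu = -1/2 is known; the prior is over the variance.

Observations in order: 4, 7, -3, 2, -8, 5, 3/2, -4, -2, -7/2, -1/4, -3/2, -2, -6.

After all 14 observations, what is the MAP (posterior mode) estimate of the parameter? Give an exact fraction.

obs 1: x=4 → posterior Inverse-Gamma(9/2, 493/40)
obs 2: x=7 → posterior Inverse-Gamma(5, 809/20)
obs 3: x=-3 → posterior Inverse-Gamma(11/2, 1743/40)
obs 4: x=2 → posterior Inverse-Gamma(6, 467/10)
obs 5: x=-8 → posterior Inverse-Gamma(13/2, 2993/40)
obs 6: x=5 → posterior Inverse-Gamma(7, 1799/20)
obs 7: x=3/2 → posterior Inverse-Gamma(15/2, 1839/20)
obs 8: x=-4 → posterior Inverse-Gamma(8, 3923/40)
obs 9: x=-2 → posterior Inverse-Gamma(17/2, 496/5)
obs 10: x=-7/2 → posterior Inverse-Gamma(9, 1037/10)
obs 11: x=-1/4 → posterior Inverse-Gamma(19/2, 16597/160)
obs 12: x=-3/2 → posterior Inverse-Gamma(10, 16677/160)
obs 13: x=-2 → posterior Inverse-Gamma(21/2, 16857/160)
obs 14: x=-6 → posterior Inverse-Gamma(11, 19277/160)

19277/1920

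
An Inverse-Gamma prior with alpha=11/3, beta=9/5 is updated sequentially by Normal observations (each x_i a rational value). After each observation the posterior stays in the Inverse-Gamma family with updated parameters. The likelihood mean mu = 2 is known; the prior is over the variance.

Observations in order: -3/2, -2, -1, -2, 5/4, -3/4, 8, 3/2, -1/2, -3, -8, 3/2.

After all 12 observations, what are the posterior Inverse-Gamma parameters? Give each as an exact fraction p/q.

obs 1: x=-3/2 → posterior Inverse-Gamma(25/6, 317/40)
obs 2: x=-2 → posterior Inverse-Gamma(14/3, 637/40)
obs 3: x=-1 → posterior Inverse-Gamma(31/6, 817/40)
obs 4: x=-2 → posterior Inverse-Gamma(17/3, 1137/40)
obs 5: x=5/4 → posterior Inverse-Gamma(37/6, 4593/160)
obs 6: x=-3/4 → posterior Inverse-Gamma(20/3, 2599/80)
obs 7: x=8 → posterior Inverse-Gamma(43/6, 4039/80)
obs 8: x=3/2 → posterior Inverse-Gamma(23/3, 4049/80)
obs 9: x=-1/2 → posterior Inverse-Gamma(49/6, 4299/80)
obs 10: x=-3 → posterior Inverse-Gamma(26/3, 5299/80)
obs 11: x=-8 → posterior Inverse-Gamma(55/6, 9299/80)
obs 12: x=3/2 → posterior Inverse-Gamma(29/3, 9309/80)

alpha=29/3, beta=9309/80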